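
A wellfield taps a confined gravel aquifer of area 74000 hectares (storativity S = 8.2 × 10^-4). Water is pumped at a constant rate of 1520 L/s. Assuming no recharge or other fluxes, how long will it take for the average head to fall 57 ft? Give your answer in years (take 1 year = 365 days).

t ≈ 0.22 years

A = 74000 hectares = 7.4 × 10^8 m²
Δh = 57 ft = 17.37 m
ΔV = S × A × Δh = 8.2 × 10^-4 × 7.4 × 10^8 × 17.37 = 1.054 × 10^7 m³
Q = 1520 L/s = 1.313 × 10^5 m³/d
t = ΔV / Q = 1.054 × 10^7 m³ / 1.313 × 10^5 m³/d = 80.27 d
t = 80.27 d ≈ 0.2199 years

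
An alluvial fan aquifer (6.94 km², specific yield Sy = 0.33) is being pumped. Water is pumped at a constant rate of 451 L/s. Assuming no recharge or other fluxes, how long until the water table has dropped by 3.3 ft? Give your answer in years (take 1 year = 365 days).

A = 6.94 km² = 6.94 × 10^6 m²
Δh = 3.3 ft = 1.006 m
ΔV = Sy × A × Δh = 0.33 × 6.94 × 10^6 × 1.006 = 2.304 × 10^6 m³
Q = 451 L/s = 38970 m³/d
t = ΔV / Q = 2.304 × 10^6 m³ / 38970 m³/d = 59.12 d
t = 59.12 d ≈ 0.162 years

t ≈ 0.162 years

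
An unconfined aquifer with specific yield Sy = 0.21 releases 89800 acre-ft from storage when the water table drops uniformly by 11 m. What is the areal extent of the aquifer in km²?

A ≈ 48 km²

ΔV = 89800 acre-ft = 1.108 × 10^8 m³
A = ΔV / (Sy × Δh) = 1.108 × 10^8 / (0.21 × 11) = 4.795 × 10^7 m²
A = 4.795 × 10^7 m² = 47.95 km²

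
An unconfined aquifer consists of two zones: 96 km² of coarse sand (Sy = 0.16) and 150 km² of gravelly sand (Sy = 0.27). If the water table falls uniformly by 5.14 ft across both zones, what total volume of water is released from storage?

ΔV ≈ 8.75 × 10^7 m³

A₁ = 96 km² = 9.6 × 10^7 m²; A₂ = 150 km² = 1.5 × 10^8 m²
Δh = 5.14 ft = 1.567 m
ΔV₁ = 0.16 × 9.6 × 10^7 × 1.567 = 2.406 × 10^7 m³
ΔV₂ = 0.27 × 1.5 × 10^8 × 1.567 = 6.345 × 10^7 m³
ΔV = ΔV₁ + ΔV₂ = 8.751 × 10^7 m³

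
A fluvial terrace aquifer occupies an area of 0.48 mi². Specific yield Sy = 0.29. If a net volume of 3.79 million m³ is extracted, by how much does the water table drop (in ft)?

Δh ≈ 34.5 ft

A = 0.48 mi² = 1.243 × 10^6 m²
ΔV = 3.79 million m³ = 3.79 × 10^6 m³
Δh = ΔV / (Sy × A) = 3.79 × 10^6 m³ / (0.29 × 1.243 × 10^6 m²) = 10.51 m
Δh = 10.51 m = 34.49 ft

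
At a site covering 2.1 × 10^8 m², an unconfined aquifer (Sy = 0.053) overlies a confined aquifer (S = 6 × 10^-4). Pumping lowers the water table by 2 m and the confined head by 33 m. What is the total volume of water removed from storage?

ΔV ≈ 2.64 × 10^7 m³

Unconfined: ΔV_u = Sy × A × Δh_u = 0.053 × 2.1 × 10^8 × 2 = 2.226 × 10^7 m³
Confined: ΔV_c = S × A × Δh_c = 6 × 10^-4 × 2.1 × 10^8 × 33 = 4.158 × 10^6 m³
Total ΔV = 2.226 × 10^7 + 4.158 × 10^6 = 2.642 × 10^7 m³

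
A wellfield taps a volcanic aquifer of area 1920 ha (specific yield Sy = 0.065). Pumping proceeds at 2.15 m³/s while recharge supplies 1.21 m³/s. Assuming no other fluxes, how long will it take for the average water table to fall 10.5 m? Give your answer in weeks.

A = 1920 ha = 1.92 × 10^7 m²
ΔV = Sy × A × Δh = 0.065 × 1.92 × 10^7 × 10.5 = 1.31 × 10^7 m³
Net withdrawal = 2.15 − 1.21 = 0.94 m³/s = 81220 m³/d
t = ΔV / Q = 1.31 × 10^7 m³ / 81220 m³/d = 161.3 d
t = 161.3 d ≈ 23.05 weeks

t ≈ 23 weeks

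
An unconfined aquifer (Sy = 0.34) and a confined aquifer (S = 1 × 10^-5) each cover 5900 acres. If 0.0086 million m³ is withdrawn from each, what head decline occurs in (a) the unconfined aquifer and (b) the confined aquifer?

A = 5900 acres = 2.388 × 10^7 m²
ΔV = 0.0086 million m³ = 8600 m³
Unconfined: Δh_u = ΔV/(Sy·A) = 8600/(0.34 × 2.388 × 10^7) = 0.001059 m
Confined: Δh_c = ΔV/(S·A) = 8600/(1 × 10^-5 × 2.388 × 10^7) = 36.02 m

Δh_u ≈ 0.00106 m; Δh_c ≈ 36 m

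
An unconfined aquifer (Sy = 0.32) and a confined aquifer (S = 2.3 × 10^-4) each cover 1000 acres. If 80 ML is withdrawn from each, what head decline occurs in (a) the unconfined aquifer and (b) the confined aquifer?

A = 1000 acres = 4.047 × 10^6 m²
ΔV = 80 ML = 80000 m³
Unconfined: Δh_u = ΔV/(Sy·A) = 80000/(0.32 × 4.047 × 10^6) = 0.06178 m
Confined: Δh_c = ΔV/(S·A) = 80000/(2.3 × 10^-4 × 4.047 × 10^6) = 85.95 m

Δh_u ≈ 0.0618 m; Δh_c ≈ 85.9 m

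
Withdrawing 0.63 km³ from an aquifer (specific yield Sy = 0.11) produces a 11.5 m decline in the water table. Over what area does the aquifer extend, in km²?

A ≈ 498 km²

ΔV = 0.63 km³ = 6.3 × 10^8 m³
A = ΔV / (Sy × Δh) = 6.3 × 10^8 / (0.11 × 11.5) = 4.98 × 10^8 m²
A = 4.98 × 10^8 m² = 498 km²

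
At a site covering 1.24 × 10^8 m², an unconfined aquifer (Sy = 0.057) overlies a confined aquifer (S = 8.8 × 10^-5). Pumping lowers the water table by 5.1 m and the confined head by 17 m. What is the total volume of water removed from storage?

ΔV ≈ 3.62 × 10^7 m³

Unconfined: ΔV_u = Sy × A × Δh_u = 0.057 × 1.24 × 10^8 × 5.1 = 3.605 × 10^7 m³
Confined: ΔV_c = S × A × Δh_c = 8.8 × 10^-5 × 1.24 × 10^8 × 17 = 1.855 × 10^5 m³
Total ΔV = 3.605 × 10^7 + 1.855 × 10^5 = 3.623 × 10^7 m³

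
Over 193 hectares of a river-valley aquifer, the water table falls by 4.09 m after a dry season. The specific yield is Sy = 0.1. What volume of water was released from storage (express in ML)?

ΔV ≈ 789 ML

A = 193 hectares = 1.93 × 10^6 m²
ΔV = Sy × A × Δh = 0.1 × 1.93 × 10^6 m² × 4.09 m = 7.894 × 10^5 m³
ΔV = 7.894 × 10^5 m³ = 789.4 ML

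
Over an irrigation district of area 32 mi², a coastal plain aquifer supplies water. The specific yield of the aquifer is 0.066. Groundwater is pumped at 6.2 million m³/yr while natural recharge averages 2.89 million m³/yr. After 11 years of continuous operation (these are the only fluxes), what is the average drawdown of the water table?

A = 32 mi² = 8.288 × 10^7 m²
Net abstraction = 6.2 − 2.89 = 3.31 million m³/yr
Q_net = 3.31 million m³/yr = 9068 m³/d
t = 11 years = 4015 d
ΔV = Q × t = 9068 m³/d × 4015 d = 3.641 × 10^7 m³
Δh = ΔV / (Sy × A) = 3.641 × 10^7 / (0.066 × 8.288 × 10^7) = 6.656 m

Δh ≈ 6.66 m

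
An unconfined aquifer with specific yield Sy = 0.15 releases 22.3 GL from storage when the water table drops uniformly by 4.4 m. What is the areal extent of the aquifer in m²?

ΔV = 22.3 GL = 2.23 × 10^7 m³
A = ΔV / (Sy × Δh) = 2.23 × 10^7 / (0.15 × 4.4) = 3.379 × 10^7 m²

A ≈ 3.38 × 10^7 m²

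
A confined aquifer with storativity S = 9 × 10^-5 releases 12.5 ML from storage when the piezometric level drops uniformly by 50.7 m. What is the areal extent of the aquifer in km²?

A ≈ 2.74 km²

ΔV = 12.5 ML = 12500 m³
A = ΔV / (S × Δh) = 12500 / (9 × 10^-5 × 50.7) = 2.739 × 10^6 m²
A = 2.739 × 10^6 m² = 2.739 km²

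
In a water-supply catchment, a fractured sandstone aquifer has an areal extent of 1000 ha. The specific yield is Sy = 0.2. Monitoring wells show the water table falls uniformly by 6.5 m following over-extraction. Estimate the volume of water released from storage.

ΔV ≈ 1.3 × 10^7 m³

A = 1000 ha = 1 × 10^7 m²
ΔV = Sy × A × Δh = 0.2 × 1 × 10^7 m² × 6.5 m = 1.3 × 10^7 m³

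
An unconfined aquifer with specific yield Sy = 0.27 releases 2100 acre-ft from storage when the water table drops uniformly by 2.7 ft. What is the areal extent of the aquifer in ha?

Δh = 2.7 ft = 0.823 m
ΔV = 2100 acre-ft = 2.59 × 10^6 m³
A = ΔV / (Sy × Δh) = 2.59 × 10^6 / (0.27 × 0.823) = 1.166 × 10^7 m²
A = 1.166 × 10^7 m² = 1166 ha

A ≈ 1170 ha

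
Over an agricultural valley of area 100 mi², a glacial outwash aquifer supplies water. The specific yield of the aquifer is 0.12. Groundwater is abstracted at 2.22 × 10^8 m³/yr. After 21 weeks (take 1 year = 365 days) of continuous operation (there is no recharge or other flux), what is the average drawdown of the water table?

Δh ≈ 2.88 m

A = 100 mi² = 2.59 × 10^8 m²
Q = 2.22 × 10^8 m³/yr = 6.082 × 10^5 m³/d
t = 21 weeks = 147 d
ΔV = Q × t = 6.082 × 10^5 m³/d × 147 d = 8.941 × 10^7 m³
Δh = ΔV / (Sy × A) = 8.941 × 10^7 / (0.12 × 2.59 × 10^8) = 2.877 m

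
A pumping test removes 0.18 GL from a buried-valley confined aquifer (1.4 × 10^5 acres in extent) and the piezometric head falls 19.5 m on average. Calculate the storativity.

S ≈ 1.6 × 10^-5

A = 1.4 × 10^5 acres = 5.666 × 10^8 m²
ΔV = 0.18 GL = 1.8 × 10^5 m³
S = ΔV / (A × Δh) = 1.8 × 10^5 m³ / (5.666 × 10^8 m² × 19.5 m) = 1.629 × 10^-5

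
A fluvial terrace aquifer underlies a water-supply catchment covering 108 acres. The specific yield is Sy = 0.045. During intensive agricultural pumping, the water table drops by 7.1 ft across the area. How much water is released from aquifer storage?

A = 108 acres = 4.371 × 10^5 m²
Δh = 7.1 ft = 2.164 m
ΔV = Sy × A × Δh = 0.045 × 4.371 × 10^5 m² × 2.164 m = 42560 m³

ΔV ≈ 42600 m³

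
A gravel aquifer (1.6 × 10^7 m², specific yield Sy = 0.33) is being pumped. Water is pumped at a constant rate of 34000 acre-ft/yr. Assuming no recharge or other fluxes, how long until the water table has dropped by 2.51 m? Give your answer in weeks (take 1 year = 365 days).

ΔV = Sy × A × Δh = 0.33 × 1.6 × 10^7 × 2.51 = 1.325 × 10^7 m³
Q = 34000 acre-ft/yr = 1.149 × 10^5 m³/d
t = ΔV / Q = 1.325 × 10^7 m³ / 1.149 × 10^5 m³/d = 115.3 d
t = 115.3 d ≈ 16.48 weeks

t ≈ 16.5 weeks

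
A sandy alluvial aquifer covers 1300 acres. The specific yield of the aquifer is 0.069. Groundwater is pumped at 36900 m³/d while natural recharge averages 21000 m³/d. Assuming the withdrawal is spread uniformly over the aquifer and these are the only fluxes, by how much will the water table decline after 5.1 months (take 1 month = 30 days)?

A = 1300 acres = 5.261 × 10^6 m²
Net abstraction = 36900 − 21000 = 15900 m³/d
t = 5.1 months = 153 d
ΔV = Q × t = 15900 m³/d × 153 d = 2.433 × 10^6 m³
Δh = ΔV / (Sy × A) = 2.433 × 10^6 / (0.069 × 5.261 × 10^6) = 6.702 m

Δh ≈ 6.7 m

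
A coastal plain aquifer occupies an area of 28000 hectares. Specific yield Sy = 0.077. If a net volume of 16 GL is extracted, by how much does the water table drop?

A = 28000 hectares = 2.8 × 10^8 m²
ΔV = 16 GL = 1.6 × 10^7 m³
Δh = ΔV / (Sy × A) = 1.6 × 10^7 m³ / (0.077 × 2.8 × 10^8 m²) = 0.7421 m

Δh ≈ 0.742 m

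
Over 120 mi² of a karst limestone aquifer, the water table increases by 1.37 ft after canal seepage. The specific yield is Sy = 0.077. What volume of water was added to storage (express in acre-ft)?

ΔV ≈ 8100 acre-ft

A = 120 mi² = 3.108 × 10^8 m²
Δh = 1.37 ft = 0.4176 m
ΔV = Sy × A × Δh = 0.077 × 3.108 × 10^8 m² × 0.4176 m = 9.993 × 10^6 m³
ΔV = 9.993 × 10^6 m³ = 8102 acre-ft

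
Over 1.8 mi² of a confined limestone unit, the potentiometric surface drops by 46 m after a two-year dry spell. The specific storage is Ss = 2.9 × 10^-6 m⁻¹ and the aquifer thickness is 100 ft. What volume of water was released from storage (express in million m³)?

b = 100 ft = 30.48 m
S = Ss × b = 2.9 × 10^-6 m⁻¹ × 30.48 m = 8.839 × 10^-5
A = 1.8 mi² = 4.662 × 10^6 m²
ΔV = S × A × Δh = 8.839 × 10^-5 × 4.662 × 10^6 m² × 46 m = 18960 m³
ΔV = 18960 m³ = 0.01896 million m³

ΔV ≈ 0.019 million m³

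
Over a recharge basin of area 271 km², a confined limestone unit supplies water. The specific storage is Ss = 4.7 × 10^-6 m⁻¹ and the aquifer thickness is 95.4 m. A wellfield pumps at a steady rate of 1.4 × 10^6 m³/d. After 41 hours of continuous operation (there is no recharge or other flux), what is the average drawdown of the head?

Δh ≈ 19.7 m

S = Ss × b = 4.7 × 10^-6 m⁻¹ × 95.4 m = 4.484 × 10^-4
A = 271 km² = 2.71 × 10^8 m²
t = 41 hours = 1.708 d
ΔV = Q × t = 1.4 × 10^6 m³/d × 1.708 d = 2.392 × 10^6 m³
Δh = ΔV / (S × A) = 2.392 × 10^6 / (4.484 × 10^-4 × 2.71 × 10^8) = 19.68 m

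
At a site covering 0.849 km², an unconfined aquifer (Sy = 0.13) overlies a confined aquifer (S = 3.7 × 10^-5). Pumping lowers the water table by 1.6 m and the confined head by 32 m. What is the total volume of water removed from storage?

ΔV ≈ 1.78 × 10^5 m³

A = 0.849 km² = 8.49 × 10^5 m²
Unconfined: ΔV_u = Sy × A × Δh_u = 0.13 × 8.49 × 10^5 × 1.6 = 1.766 × 10^5 m³
Confined: ΔV_c = S × A × Δh_c = 3.7 × 10^-5 × 8.49 × 10^5 × 32 = 1005 m³
Total ΔV = 1.766 × 10^5 + 1005 = 1.776 × 10^5 m³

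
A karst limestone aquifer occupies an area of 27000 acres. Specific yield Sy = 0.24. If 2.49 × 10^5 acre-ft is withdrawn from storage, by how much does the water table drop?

A = 27000 acres = 1.093 × 10^8 m²
ΔV = 2.49 × 10^5 acre-ft = 3.071 × 10^8 m³
Δh = ΔV / (Sy × A) = 3.071 × 10^8 m³ / (0.24 × 1.093 × 10^8 m²) = 11.71 m

Δh ≈ 11.7 m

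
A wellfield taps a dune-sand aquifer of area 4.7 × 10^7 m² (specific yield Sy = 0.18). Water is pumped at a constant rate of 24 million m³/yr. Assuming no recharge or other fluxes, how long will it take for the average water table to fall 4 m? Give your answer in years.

ΔV = Sy × A × Δh = 0.18 × 4.7 × 10^7 × 4 = 3.384 × 10^7 m³
Q = 24 million m³/yr = 65750 m³/d
t = ΔV / Q = 3.384 × 10^7 m³ / 65750 m³/d = 514.7 d
t = 514.7 d ≈ 1.41 years

t ≈ 1.41 years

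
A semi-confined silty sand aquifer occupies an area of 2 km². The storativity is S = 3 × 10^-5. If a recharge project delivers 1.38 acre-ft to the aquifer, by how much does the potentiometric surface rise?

A = 2 km² = 2 × 10^6 m²
ΔV = 1.38 acre-ft = 1702 m³
Δh = ΔV / (S × A) = 1702 m³ / (3 × 10^-5 × 2 × 10^6 m²) = 28.37 m

Δh ≈ 28.4 m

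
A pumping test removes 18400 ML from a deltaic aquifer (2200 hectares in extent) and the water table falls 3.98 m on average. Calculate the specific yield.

A = 2200 hectares = 2.2 × 10^7 m²
ΔV = 18400 ML = 1.84 × 10^7 m³
Sy = ΔV / (A × Δh) = 1.84 × 10^7 m³ / (2.2 × 10^7 m² × 3.98 m) = 0.2101

Sy ≈ 0.21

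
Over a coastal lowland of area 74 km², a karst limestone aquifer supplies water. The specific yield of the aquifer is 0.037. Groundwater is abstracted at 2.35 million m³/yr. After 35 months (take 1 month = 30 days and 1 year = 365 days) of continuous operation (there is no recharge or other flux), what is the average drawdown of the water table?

Δh ≈ 2.47 m

A = 74 km² = 7.4 × 10^7 m²
Q = 2.35 million m³/yr = 6438 m³/d
t = 35 months = 1050 d
ΔV = Q × t = 6438 m³/d × 1050 d = 6.76 × 10^6 m³
Δh = ΔV / (Sy × A) = 6.76 × 10^6 / (0.037 × 7.4 × 10^7) = 2.469 m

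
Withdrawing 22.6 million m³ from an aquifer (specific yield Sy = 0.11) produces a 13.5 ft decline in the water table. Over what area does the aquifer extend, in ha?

A ≈ 4990 ha

Δh = 13.5 ft = 4.115 m
ΔV = 22.6 million m³ = 2.26 × 10^7 m³
A = ΔV / (Sy × Δh) = 2.26 × 10^7 / (0.11 × 4.115) = 4.993 × 10^7 m²
A = 4.993 × 10^7 m² = 4993 ha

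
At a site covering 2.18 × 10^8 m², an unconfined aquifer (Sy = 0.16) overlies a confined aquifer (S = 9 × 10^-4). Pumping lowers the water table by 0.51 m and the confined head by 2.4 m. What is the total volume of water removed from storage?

ΔV ≈ 1.83 × 10^7 m³

Unconfined: ΔV_u = Sy × A × Δh_u = 0.16 × 2.18 × 10^8 × 0.51 = 1.779 × 10^7 m³
Confined: ΔV_c = S × A × Δh_c = 9 × 10^-4 × 2.18 × 10^8 × 2.4 = 4.709 × 10^5 m³
Total ΔV = 1.779 × 10^7 + 4.709 × 10^5 = 1.826 × 10^7 m³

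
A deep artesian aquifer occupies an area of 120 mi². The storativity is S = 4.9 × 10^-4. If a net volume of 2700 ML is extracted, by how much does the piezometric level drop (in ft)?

Δh ≈ 58.2 ft

A = 120 mi² = 3.108 × 10^8 m²
ΔV = 2700 ML = 2.7 × 10^6 m³
Δh = ΔV / (S × A) = 2.7 × 10^6 m³ / (4.9 × 10^-4 × 3.108 × 10^8 m²) = 17.73 m
Δh = 17.73 m = 58.17 ft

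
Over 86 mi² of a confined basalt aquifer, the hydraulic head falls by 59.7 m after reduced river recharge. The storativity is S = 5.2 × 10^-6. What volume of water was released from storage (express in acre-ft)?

ΔV ≈ 56.1 acre-ft

A = 86 mi² = 2.227 × 10^8 m²
ΔV = S × A × Δh = 5.2 × 10^-6 × 2.227 × 10^8 m² × 59.7 m = 69150 m³
ΔV = 69150 m³ = 56.06 acre-ft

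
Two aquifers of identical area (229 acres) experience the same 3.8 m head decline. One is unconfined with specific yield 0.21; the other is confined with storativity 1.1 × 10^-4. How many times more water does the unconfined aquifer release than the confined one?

ΔV_u / ΔV_c ≈ 1910

A = 229 acres = 9.267 × 10^5 m²
Unconfined: ΔV_u = Sy × A × Δh = 0.21 × 9.267 × 10^5 × 3.8 = 7.395 × 10^5 m³
Confined: ΔV_c = S × A × Δh = 1.1 × 10^-4 × 9.267 × 10^5 × 3.8 = 387.4 m³
Ratio = ΔV_u / ΔV_c = Sy / S = 0.21 / 1.1 × 10^-4 = 1909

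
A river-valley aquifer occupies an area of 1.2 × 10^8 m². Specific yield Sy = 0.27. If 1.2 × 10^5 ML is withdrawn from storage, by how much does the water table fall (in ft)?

Δh ≈ 12.2 ft

ΔV = 1.2 × 10^5 ML = 1.2 × 10^8 m³
Δh = ΔV / (Sy × A) = 1.2 × 10^8 m³ / (0.27 × 1.2 × 10^8 m²) = 3.704 m
Δh = 3.704 m = 12.15 ft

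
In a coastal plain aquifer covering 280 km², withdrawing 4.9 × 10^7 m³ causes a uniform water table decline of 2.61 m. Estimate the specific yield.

Sy ≈ 0.067

A = 280 km² = 2.8 × 10^8 m²
Sy = ΔV / (A × Δh) = 4.9 × 10^7 m³ / (2.8 × 10^8 m² × 2.61 m) = 0.06705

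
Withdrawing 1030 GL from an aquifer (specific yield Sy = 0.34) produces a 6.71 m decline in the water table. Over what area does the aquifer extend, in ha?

A ≈ 45100 ha

ΔV = 1030 GL = 1.03 × 10^9 m³
A = ΔV / (Sy × Δh) = 1.03 × 10^9 / (0.34 × 6.71) = 4.515 × 10^8 m²
A = 4.515 × 10^8 m² = 45150 ha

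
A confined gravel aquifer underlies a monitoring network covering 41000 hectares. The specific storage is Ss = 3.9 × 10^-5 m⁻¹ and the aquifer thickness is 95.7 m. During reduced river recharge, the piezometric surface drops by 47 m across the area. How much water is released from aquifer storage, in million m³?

ΔV ≈ 71.9 million m³

S = Ss × b = 3.9 × 10^-5 m⁻¹ × 95.7 m = 3.732 × 10^-3
A = 41000 hectares = 4.1 × 10^8 m²
ΔV = S × A × Δh = 0.003732 × 4.1 × 10^8 m² × 47 m = 7.192 × 10^7 m³
ΔV = 7.192 × 10^7 m³ = 71.92 million m³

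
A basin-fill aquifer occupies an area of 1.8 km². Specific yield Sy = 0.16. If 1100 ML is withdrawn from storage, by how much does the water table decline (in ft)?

A = 1.8 km² = 1.8 × 10^6 m²
ΔV = 1100 ML = 1.1 × 10^6 m³
Δh = ΔV / (Sy × A) = 1.1 × 10^6 m³ / (0.16 × 1.8 × 10^6 m²) = 3.819 m
Δh = 3.819 m = 12.53 ft

Δh ≈ 12.5 ft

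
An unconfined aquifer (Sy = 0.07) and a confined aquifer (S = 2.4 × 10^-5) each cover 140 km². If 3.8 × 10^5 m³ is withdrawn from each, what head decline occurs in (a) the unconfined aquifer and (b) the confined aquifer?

A = 140 km² = 1.4 × 10^8 m²
Unconfined: Δh_u = ΔV/(Sy·A) = 3.8 × 10^5/(0.07 × 1.4 × 10^8) = 0.03878 m
Confined: Δh_c = ΔV/(S·A) = 3.8 × 10^5/(2.4 × 10^-5 × 1.4 × 10^8) = 113.1 m

Δh_u ≈ 0.0388 m; Δh_c ≈ 113 m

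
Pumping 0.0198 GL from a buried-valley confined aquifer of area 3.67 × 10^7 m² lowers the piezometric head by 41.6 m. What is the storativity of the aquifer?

S ≈ 1.3 × 10^-5

ΔV = 0.0198 GL = 19800 m³
S = ΔV / (A × Δh) = 19800 m³ / (3.67 × 10^7 m² × 41.6 m) = 1.297 × 10^-5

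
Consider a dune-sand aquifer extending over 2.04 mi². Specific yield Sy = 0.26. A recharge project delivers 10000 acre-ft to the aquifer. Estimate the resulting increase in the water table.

Δh ≈ 8.98 m

A = 2.04 mi² = 5.284 × 10^6 m²
ΔV = 10000 acre-ft = 1.233 × 10^7 m³
Δh = ΔV / (Sy × A) = 1.233 × 10^7 m³ / (0.26 × 5.284 × 10^6 m²) = 8.979 m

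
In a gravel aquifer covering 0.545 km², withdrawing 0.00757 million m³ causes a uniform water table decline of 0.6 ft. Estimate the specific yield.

A = 0.545 km² = 5.45 × 10^5 m²
Δh = 0.6 ft = 0.1829 m
ΔV = 0.00757 million m³ = 7570 m³
Sy = ΔV / (A × Δh) = 7570 m³ / (5.45 × 10^5 m² × 0.1829 m) = 0.07595

Sy ≈ 0.076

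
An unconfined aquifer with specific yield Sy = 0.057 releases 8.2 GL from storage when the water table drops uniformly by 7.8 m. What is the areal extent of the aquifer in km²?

A ≈ 18.4 km²

ΔV = 8.2 GL = 8.2 × 10^6 m³
A = ΔV / (Sy × Δh) = 8.2 × 10^6 / (0.057 × 7.8) = 1.844 × 10^7 m²
A = 1.844 × 10^7 m² = 18.44 km²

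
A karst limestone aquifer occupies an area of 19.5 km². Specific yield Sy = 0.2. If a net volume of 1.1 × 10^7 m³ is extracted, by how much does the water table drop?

Δh ≈ 2.82 m

A = 19.5 km² = 1.95 × 10^7 m²
Δh = ΔV / (Sy × A) = 1.1 × 10^7 m³ / (0.2 × 1.95 × 10^7 m²) = 2.821 m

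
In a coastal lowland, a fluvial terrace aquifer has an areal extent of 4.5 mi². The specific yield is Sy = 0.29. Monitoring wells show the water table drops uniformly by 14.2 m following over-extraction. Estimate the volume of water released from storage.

A = 4.5 mi² = 1.165 × 10^7 m²
ΔV = Sy × A × Δh = 0.29 × 1.165 × 10^7 m² × 14.2 m = 4.8 × 10^7 m³

ΔV ≈ 4.8 × 10^7 m³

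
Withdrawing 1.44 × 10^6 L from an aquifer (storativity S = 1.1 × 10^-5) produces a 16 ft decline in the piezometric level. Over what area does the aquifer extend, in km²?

A ≈ 26.8 km²

Δh = 16 ft = 4.877 m
ΔV = 1.44 × 10^6 L = 1440 m³
A = ΔV / (S × Δh) = 1440 / (1.1 × 10^-5 × 4.877) = 2.684 × 10^7 m²
A = 2.684 × 10^7 m² = 26.84 km²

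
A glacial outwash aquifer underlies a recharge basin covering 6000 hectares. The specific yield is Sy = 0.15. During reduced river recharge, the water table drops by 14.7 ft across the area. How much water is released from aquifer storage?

A = 6000 hectares = 6 × 10^7 m²
Δh = 14.7 ft = 4.481 m
ΔV = Sy × A × Δh = 0.15 × 6 × 10^7 m² × 4.481 m = 4.033 × 10^7 m³

ΔV ≈ 4.03 × 10^7 m³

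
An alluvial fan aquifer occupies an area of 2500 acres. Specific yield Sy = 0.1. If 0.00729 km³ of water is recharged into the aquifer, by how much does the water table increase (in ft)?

Δh ≈ 23.6 ft

A = 2500 acres = 1.012 × 10^7 m²
ΔV = 0.00729 km³ = 7.29 × 10^6 m³
Δh = ΔV / (Sy × A) = 7.29 × 10^6 m³ / (0.1 × 1.012 × 10^7 m²) = 7.206 m
Δh = 7.206 m = 23.64 ft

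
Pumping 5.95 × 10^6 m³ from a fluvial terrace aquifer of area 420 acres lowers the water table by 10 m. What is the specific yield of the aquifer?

Sy ≈ 0.35

A = 420 acres = 1.7 × 10^6 m²
Sy = ΔV / (A × Δh) = 5.95 × 10^6 m³ / (1.7 × 10^6 m² × 10 m) = 0.3501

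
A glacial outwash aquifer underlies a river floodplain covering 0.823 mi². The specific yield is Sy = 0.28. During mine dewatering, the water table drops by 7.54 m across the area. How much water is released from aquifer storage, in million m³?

A = 0.823 mi² = 2.132 × 10^6 m²
ΔV = Sy × A × Δh = 0.28 × 2.132 × 10^6 m² × 7.54 m = 4.5 × 10^6 m³
ΔV = 4.5 × 10^6 m³ = 4.5 million m³

ΔV ≈ 4.5 million m³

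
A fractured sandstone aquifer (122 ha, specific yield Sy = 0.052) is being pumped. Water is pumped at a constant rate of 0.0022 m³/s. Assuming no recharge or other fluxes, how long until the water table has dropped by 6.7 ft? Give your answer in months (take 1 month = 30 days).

A = 122 ha = 1.22 × 10^6 m²
Δh = 6.7 ft = 2.042 m
ΔV = Sy × A × Δh = 0.052 × 1.22 × 10^6 × 2.042 = 1.296 × 10^5 m³
Q = 0.0022 m³/s = 190.1 m³/d
t = ΔV / Q = 1.296 × 10^5 m³ / 190.1 m³/d = 681.6 d
t = 681.6 d ≈ 22.72 months

t ≈ 22.7 months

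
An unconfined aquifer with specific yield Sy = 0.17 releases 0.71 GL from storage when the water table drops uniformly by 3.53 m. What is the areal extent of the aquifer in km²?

ΔV = 0.71 GL = 7.1 × 10^5 m³
A = ΔV / (Sy × Δh) = 7.1 × 10^5 / (0.17 × 3.53) = 1.183 × 10^6 m²
A = 1.183 × 10^6 m² = 1.183 km²

A ≈ 1.18 km²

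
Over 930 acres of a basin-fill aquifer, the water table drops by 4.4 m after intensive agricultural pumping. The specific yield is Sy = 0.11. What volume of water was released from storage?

A = 930 acres = 3.764 × 10^6 m²
ΔV = Sy × A × Δh = 0.11 × 3.764 × 10^6 m² × 4.4 m = 1.822 × 10^6 m³

ΔV ≈ 1.82 × 10^6 m³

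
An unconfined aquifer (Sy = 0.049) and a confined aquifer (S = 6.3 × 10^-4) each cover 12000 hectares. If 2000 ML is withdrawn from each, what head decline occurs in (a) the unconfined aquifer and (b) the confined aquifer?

A = 12000 hectares = 1.2 × 10^8 m²
ΔV = 2000 ML = 2 × 10^6 m³
Unconfined: Δh_u = ΔV/(Sy·A) = 2 × 10^6/(0.049 × 1.2 × 10^8) = 0.3401 m
Confined: Δh_c = ΔV/(S·A) = 2 × 10^6/(6.3 × 10^-4 × 1.2 × 10^8) = 26.46 m

Δh_u ≈ 0.34 m; Δh_c ≈ 26.5 m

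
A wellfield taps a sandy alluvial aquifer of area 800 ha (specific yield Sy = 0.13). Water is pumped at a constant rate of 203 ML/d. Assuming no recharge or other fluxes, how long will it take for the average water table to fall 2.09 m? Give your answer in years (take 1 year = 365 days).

t ≈ 0.0293 years

A = 800 ha = 8 × 10^6 m²
ΔV = Sy × A × Δh = 0.13 × 8 × 10^6 × 2.09 = 2.174 × 10^6 m³
Q = 203 ML/d = 2.03 × 10^5 m³/d
t = ΔV / Q = 2.174 × 10^6 m³ / 2.03 × 10^5 m³/d = 10.71 d
t = 10.71 d ≈ 0.02934 years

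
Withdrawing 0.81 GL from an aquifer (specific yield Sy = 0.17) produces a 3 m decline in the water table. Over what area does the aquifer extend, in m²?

ΔV = 0.81 GL = 8.1 × 10^5 m³
A = ΔV / (Sy × Δh) = 8.1 × 10^5 / (0.17 × 3) = 1.588 × 10^6 m²

A ≈ 1.59 × 10^6 m²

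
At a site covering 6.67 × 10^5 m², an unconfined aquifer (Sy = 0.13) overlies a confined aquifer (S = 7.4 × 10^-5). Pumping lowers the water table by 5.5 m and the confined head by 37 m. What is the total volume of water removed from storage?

Unconfined: ΔV_u = Sy × A × Δh_u = 0.13 × 6.67 × 10^5 × 5.5 = 4.769 × 10^5 m³
Confined: ΔV_c = S × A × Δh_c = 7.4 × 10^-5 × 6.67 × 10^5 × 37 = 1826 m³
Total ΔV = 4.769 × 10^5 + 1826 = 4.787 × 10^5 m³

ΔV ≈ 4.79 × 10^5 m³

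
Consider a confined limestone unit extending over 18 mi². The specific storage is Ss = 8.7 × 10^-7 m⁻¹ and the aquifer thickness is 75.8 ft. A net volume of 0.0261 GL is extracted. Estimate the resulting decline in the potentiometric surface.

b = 75.8 ft = 23.1 m
S = Ss × b = 8.7 × 10^-7 m⁻¹ × 23.1 m = 2.01 × 10^-5
A = 18 mi² = 4.662 × 10^7 m²
ΔV = 0.0261 GL = 26100 m³
Δh = ΔV / (S × A) = 26100 m³ / (2.01 × 10^-5 × 4.662 × 10^7 m²) = 27.85 m

Δh ≈ 27.9 m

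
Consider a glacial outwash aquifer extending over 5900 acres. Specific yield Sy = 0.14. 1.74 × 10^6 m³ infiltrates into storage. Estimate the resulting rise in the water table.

Δh ≈ 0.521 m

A = 5900 acres = 2.388 × 10^7 m²
Δh = ΔV / (Sy × A) = 1.74 × 10^6 m³ / (0.14 × 2.388 × 10^7 m²) = 0.5205 m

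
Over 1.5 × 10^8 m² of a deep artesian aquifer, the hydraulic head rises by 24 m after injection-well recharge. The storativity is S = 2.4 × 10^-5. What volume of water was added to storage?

ΔV = S × A × Δh = 2.4 × 10^-5 × 1.5 × 10^8 m² × 24 m = 86400 m³

ΔV ≈ 86400 m³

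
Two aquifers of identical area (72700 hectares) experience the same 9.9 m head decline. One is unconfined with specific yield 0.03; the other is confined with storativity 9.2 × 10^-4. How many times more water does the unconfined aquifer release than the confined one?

A = 72700 hectares = 7.27 × 10^8 m²
Unconfined: ΔV_u = Sy × A × Δh = 0.03 × 7.27 × 10^8 × 9.9 = 2.159 × 10^8 m³
Confined: ΔV_c = S × A × Δh = 9.2 × 10^-4 × 7.27 × 10^8 × 9.9 = 6.622 × 10^6 m³
Ratio = ΔV_u / ΔV_c = Sy / S = 0.03 / 9.2 × 10^-4 = 32.61

ΔV_u / ΔV_c ≈ 32.6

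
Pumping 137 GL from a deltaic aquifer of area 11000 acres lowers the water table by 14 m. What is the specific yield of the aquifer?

Sy ≈ 0.22

A = 11000 acres = 4.452 × 10^7 m²
ΔV = 137 GL = 1.37 × 10^8 m³
Sy = ΔV / (A × Δh) = 1.37 × 10^8 m³ / (4.452 × 10^7 m² × 14 m) = 0.2198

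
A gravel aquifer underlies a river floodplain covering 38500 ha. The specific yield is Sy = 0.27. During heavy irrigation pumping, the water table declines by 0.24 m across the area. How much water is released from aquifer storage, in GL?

ΔV ≈ 24.9 GL

A = 38500 ha = 3.85 × 10^8 m²
ΔV = Sy × A × Δh = 0.27 × 3.85 × 10^8 m² × 0.24 m = 2.495 × 10^7 m³
ΔV = 2.495 × 10^7 m³ = 24.95 GL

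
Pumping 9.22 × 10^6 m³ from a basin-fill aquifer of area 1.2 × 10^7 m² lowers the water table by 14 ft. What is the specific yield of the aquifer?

Δh = 14 ft = 4.267 m
Sy = ΔV / (A × Δh) = 9.22 × 10^6 m³ / (1.2 × 10^7 m² × 4.267 m) = 0.1801

Sy ≈ 0.18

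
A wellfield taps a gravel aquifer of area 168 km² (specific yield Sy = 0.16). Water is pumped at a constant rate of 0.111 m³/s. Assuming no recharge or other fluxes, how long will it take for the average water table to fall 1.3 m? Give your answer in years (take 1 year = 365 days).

A = 168 km² = 1.68 × 10^8 m²
ΔV = Sy × A × Δh = 0.16 × 1.68 × 10^8 × 1.3 = 3.494 × 10^7 m³
Q = 0.111 m³/s = 9590 m³/d
t = ΔV / Q = 3.494 × 10^7 m³ / 9590 m³/d = 3644 d
t = 3644 d ≈ 9.983 years

t ≈ 9.98 years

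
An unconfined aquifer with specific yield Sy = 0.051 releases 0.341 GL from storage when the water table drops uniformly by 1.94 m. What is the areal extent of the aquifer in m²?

A ≈ 3.45 × 10^6 m²

ΔV = 0.341 GL = 3.41 × 10^5 m³
A = ΔV / (Sy × Δh) = 3.41 × 10^5 / (0.051 × 1.94) = 3.447 × 10^6 m²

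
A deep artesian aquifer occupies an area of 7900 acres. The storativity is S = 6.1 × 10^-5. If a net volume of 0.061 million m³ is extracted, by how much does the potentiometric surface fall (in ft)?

A = 7900 acres = 3.197 × 10^7 m²
ΔV = 0.061 million m³ = 61000 m³
Δh = ΔV / (S × A) = 61000 m³ / (6.1 × 10^-5 × 3.197 × 10^7 m²) = 31.28 m
Δh = 31.28 m = 102.6 ft

Δh ≈ 103 ft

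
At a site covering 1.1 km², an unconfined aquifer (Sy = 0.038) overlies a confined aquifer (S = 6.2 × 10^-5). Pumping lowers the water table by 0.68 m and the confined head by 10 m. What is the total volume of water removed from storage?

ΔV ≈ 29100 m³

A = 1.1 km² = 1.1 × 10^6 m²
Unconfined: ΔV_u = Sy × A × Δh_u = 0.038 × 1.1 × 10^6 × 0.68 = 28420 m³
Confined: ΔV_c = S × A × Δh_c = 6.2 × 10^-5 × 1.1 × 10^6 × 10 = 682 m³
Total ΔV = 28420 + 682 = 29110 m³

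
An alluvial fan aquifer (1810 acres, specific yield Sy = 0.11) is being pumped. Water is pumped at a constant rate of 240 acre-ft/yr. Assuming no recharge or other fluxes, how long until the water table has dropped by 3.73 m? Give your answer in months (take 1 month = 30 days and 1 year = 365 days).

A = 1810 acres = 7.325 × 10^6 m²
ΔV = Sy × A × Δh = 0.11 × 7.325 × 10^6 × 3.73 = 3.005 × 10^6 m³
Q = 240 acre-ft/yr = 811.1 m³/d
t = ΔV / Q = 3.005 × 10^6 m³ / 811.1 m³/d = 3705 d
t = 3705 d ≈ 123.5 months

t ≈ 124 months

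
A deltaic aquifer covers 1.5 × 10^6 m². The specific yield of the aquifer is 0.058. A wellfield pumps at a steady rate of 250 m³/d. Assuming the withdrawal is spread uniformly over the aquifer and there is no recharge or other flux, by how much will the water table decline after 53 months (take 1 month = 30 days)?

Δh ≈ 4.57 m

t = 53 months = 1590 d
ΔV = Q × t = 250 m³/d × 1590 d = 3.975 × 10^5 m³
Δh = ΔV / (Sy × A) = 3.975 × 10^5 / (0.058 × 1.5 × 10^6) = 4.569 m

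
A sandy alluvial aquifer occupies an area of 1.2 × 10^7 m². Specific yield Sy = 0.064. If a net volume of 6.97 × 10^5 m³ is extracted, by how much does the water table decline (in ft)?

Δh ≈ 2.98 ft

Δh = ΔV / (Sy × A) = 6.97 × 10^5 m³ / (0.064 × 1.2 × 10^7 m²) = 0.9076 m
Δh = 0.9076 m = 2.978 ft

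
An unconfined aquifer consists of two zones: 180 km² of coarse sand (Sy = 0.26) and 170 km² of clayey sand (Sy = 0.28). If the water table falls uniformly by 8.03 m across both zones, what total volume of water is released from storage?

ΔV ≈ 7.58 × 10^8 m³

A₁ = 180 km² = 1.8 × 10^8 m²; A₂ = 170 km² = 1.7 × 10^8 m²
ΔV₁ = 0.26 × 1.8 × 10^8 × 8.03 = 3.758 × 10^8 m³
ΔV₂ = 0.28 × 1.7 × 10^8 × 8.03 = 3.822 × 10^8 m³
ΔV = ΔV₁ + ΔV₂ = 7.58 × 10^8 m³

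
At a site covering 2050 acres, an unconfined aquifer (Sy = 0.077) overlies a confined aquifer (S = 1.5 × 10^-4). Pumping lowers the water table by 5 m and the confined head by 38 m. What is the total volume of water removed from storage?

ΔV ≈ 3.24 × 10^6 m³

A = 2050 acres = 8.296 × 10^6 m²
Unconfined: ΔV_u = Sy × A × Δh_u = 0.077 × 8.296 × 10^6 × 5 = 3.194 × 10^6 m³
Confined: ΔV_c = S × A × Δh_c = 1.5 × 10^-4 × 8.296 × 10^6 × 38 = 47290 m³
Total ΔV = 3.194 × 10^6 + 47290 = 3.241 × 10^6 m³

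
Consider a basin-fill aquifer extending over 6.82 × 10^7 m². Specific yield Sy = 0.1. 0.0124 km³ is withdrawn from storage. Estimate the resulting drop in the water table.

ΔV = 0.0124 km³ = 1.24 × 10^7 m³
Δh = ΔV / (Sy × A) = 1.24 × 10^7 m³ / (0.1 × 6.82 × 10^7 m²) = 1.818 m

Δh ≈ 1.82 m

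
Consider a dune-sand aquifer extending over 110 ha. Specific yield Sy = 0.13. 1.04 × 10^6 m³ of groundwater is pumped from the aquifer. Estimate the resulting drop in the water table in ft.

Δh ≈ 23.9 ft

A = 110 ha = 1.1 × 10^6 m²
Δh = ΔV / (Sy × A) = 1.04 × 10^6 m³ / (0.13 × 1.1 × 10^6 m²) = 7.273 m
Δh = 7.273 m = 23.86 ft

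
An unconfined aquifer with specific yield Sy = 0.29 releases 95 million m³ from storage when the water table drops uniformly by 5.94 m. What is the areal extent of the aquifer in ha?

A ≈ 5510 ha

ΔV = 95 million m³ = 9.5 × 10^7 m³
A = ΔV / (Sy × Δh) = 9.5 × 10^7 / (0.29 × 5.94) = 5.515 × 10^7 m²
A = 5.515 × 10^7 m² = 5515 ha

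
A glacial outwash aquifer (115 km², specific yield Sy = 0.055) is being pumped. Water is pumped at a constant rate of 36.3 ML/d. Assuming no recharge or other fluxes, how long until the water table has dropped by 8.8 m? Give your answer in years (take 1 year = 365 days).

t ≈ 4.2 years

A = 115 km² = 1.15 × 10^8 m²
ΔV = Sy × A × Δh = 0.055 × 1.15 × 10^8 × 8.8 = 5.566 × 10^7 m³
Q = 36.3 ML/d = 36300 m³/d
t = ΔV / Q = 5.566 × 10^7 m³ / 36300 m³/d = 1533 d
t = 1533 d ≈ 4.201 years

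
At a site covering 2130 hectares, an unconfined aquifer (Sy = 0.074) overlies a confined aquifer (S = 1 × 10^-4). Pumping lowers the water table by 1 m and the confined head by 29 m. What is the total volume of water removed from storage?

A = 2130 hectares = 2.13 × 10^7 m²
Unconfined: ΔV_u = Sy × A × Δh_u = 0.074 × 2.13 × 10^7 × 1 = 1.576 × 10^6 m³
Confined: ΔV_c = S × A × Δh_c = 1 × 10^-4 × 2.13 × 10^7 × 29 = 61770 m³
Total ΔV = 1.576 × 10^6 + 61770 = 1.638 × 10^6 m³

ΔV ≈ 1.64 × 10^6 m³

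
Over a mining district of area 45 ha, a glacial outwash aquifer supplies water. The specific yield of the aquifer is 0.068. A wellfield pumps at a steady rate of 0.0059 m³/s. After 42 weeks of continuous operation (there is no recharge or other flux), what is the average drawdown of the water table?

Δh ≈ 4.9 m

A = 45 ha = 4.5 × 10^5 m²
Q = 0.0059 m³/s = 509.8 m³/d
t = 42 weeks = 294 d
ΔV = Q × t = 509.8 m³/d × 294 d = 1.499 × 10^5 m³
Δh = ΔV / (Sy × A) = 1.499 × 10^5 / (0.068 × 4.5 × 10^5) = 4.898 m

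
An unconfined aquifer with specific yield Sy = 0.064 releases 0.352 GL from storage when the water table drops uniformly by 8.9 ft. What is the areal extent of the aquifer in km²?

A ≈ 2.03 km²

Δh = 8.9 ft = 2.713 m
ΔV = 0.352 GL = 3.52 × 10^5 m³
A = ΔV / (Sy × Δh) = 3.52 × 10^5 / (0.064 × 2.713) = 2.027 × 10^6 m²
A = 2.027 × 10^6 m² = 2.027 km²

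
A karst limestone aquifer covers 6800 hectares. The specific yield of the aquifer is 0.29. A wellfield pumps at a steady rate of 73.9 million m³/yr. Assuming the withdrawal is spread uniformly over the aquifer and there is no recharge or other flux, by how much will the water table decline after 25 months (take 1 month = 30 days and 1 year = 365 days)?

A = 6800 hectares = 6.8 × 10^7 m²
Q = 73.9 million m³/yr = 2.025 × 10^5 m³/d
t = 25 months = 750 d
ΔV = Q × t = 2.025 × 10^5 m³/d × 750 d = 1.518 × 10^8 m³
Δh = ΔV / (Sy × A) = 1.518 × 10^8 / (0.29 × 6.8 × 10^7) = 7.7 m

Δh ≈ 7.7 m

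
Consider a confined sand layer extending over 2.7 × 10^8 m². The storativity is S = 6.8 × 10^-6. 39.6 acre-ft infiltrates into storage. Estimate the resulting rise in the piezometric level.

ΔV = 39.6 acre-ft = 48850 m³
Δh = ΔV / (S × A) = 48850 m³ / (6.8 × 10^-6 × 2.7 × 10^8 m²) = 26.6 m

Δh ≈ 26.6 m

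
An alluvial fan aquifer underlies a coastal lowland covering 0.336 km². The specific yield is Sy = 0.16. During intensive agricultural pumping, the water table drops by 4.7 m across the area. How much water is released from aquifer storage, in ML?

A = 0.336 km² = 3.36 × 10^5 m²
ΔV = Sy × A × Δh = 0.16 × 3.36 × 10^5 m² × 4.7 m = 2.527 × 10^5 m³
ΔV = 2.527 × 10^5 m³ = 252.7 ML

ΔV ≈ 253 ML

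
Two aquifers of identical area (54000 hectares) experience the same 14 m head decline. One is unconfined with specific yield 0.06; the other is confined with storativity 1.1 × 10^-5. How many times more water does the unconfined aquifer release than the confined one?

ΔV_u / ΔV_c ≈ 5450

A = 54000 hectares = 5.4 × 10^8 m²
Unconfined: ΔV_u = Sy × A × Δh = 0.06 × 5.4 × 10^8 × 14 = 4.536 × 10^8 m³
Confined: ΔV_c = S × A × Δh = 1.1 × 10^-5 × 5.4 × 10^8 × 14 = 83160 m³
Ratio = ΔV_u / ΔV_c = Sy / S = 0.06 / 1.1 × 10^-5 = 5455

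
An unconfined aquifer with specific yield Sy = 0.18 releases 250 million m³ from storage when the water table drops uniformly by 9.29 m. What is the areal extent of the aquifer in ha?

ΔV = 250 million m³ = 2.5 × 10^8 m³
A = ΔV / (Sy × Δh) = 2.5 × 10^8 / (0.18 × 9.29) = 1.495 × 10^8 m²
A = 1.495 × 10^8 m² = 14950 ha

A ≈ 15000 ha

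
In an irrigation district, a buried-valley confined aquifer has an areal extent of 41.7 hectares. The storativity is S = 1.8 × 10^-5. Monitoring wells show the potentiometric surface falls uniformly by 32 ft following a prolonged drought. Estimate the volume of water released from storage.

ΔV ≈ 73.2 m³

A = 41.7 hectares = 4.17 × 10^5 m²
Δh = 32 ft = 9.754 m
ΔV = S × A × Δh = 1.8 × 10^-5 × 4.17 × 10^5 m² × 9.754 m = 73.21 m³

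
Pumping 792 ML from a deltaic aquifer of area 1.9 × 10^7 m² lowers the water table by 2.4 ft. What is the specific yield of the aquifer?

Δh = 2.4 ft = 0.7315 m
ΔV = 792 ML = 7.92 × 10^5 m³
Sy = ΔV / (A × Δh) = 7.92 × 10^5 m³ / (1.9 × 10^7 m² × 0.7315 m) = 0.05698

Sy ≈ 0.057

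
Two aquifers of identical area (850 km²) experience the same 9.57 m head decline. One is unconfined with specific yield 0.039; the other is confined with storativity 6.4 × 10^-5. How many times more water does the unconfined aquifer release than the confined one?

A = 850 km² = 8.5 × 10^8 m²
Unconfined: ΔV_u = Sy × A × Δh = 0.039 × 8.5 × 10^8 × 9.57 = 3.172 × 10^8 m³
Confined: ΔV_c = S × A × Δh = 6.4 × 10^-5 × 8.5 × 10^8 × 9.57 = 5.206 × 10^5 m³
Ratio = ΔV_u / ΔV_c = Sy / S = 0.039 / 6.4 × 10^-5 = 609.4

ΔV_u / ΔV_c ≈ 609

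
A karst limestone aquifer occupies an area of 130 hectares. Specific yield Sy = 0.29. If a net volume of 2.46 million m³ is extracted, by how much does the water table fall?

A = 130 hectares = 1.3 × 10^6 m²
ΔV = 2.46 million m³ = 2.46 × 10^6 m³
Δh = ΔV / (Sy × A) = 2.46 × 10^6 m³ / (0.29 × 1.3 × 10^6 m²) = 6.525 m

Δh ≈ 6.53 m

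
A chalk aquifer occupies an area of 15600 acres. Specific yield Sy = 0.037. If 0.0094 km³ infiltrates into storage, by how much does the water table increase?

Δh ≈ 4.02 m

A = 15600 acres = 6.313 × 10^7 m²
ΔV = 0.0094 km³ = 9.4 × 10^6 m³
Δh = ΔV / (Sy × A) = 9.4 × 10^6 m³ / (0.037 × 6.313 × 10^7 m²) = 4.024 m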